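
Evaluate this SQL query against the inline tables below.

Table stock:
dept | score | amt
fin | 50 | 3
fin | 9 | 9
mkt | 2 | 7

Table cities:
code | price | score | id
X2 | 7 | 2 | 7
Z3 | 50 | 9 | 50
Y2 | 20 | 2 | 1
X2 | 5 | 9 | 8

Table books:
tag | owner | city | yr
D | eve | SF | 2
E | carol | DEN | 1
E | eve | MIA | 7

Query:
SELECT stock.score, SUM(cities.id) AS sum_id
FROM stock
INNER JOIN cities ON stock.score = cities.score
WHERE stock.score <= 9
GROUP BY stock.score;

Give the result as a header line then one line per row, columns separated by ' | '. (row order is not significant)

== RESULT ==
stock.score | sum_id
9 | 58
2 | 8

Derivation:
After JOIN cities (4 rows):
stock.dept | stock.score | stock.amt | cities.code | cities.price | cities.score | cities.id
fin | 9 | 9 | Z3 | 50 | 9 | 50
fin | 9 | 9 | X2 | 5 | 9 | 8
mkt | 2 | 7 | X2 | 7 | 2 | 7
mkt | 2 | 7 | Y2 | 20 | 2 | 1
After WHERE (4 rows):
stock.dept | stock.score | stock.amt | cities.code | cities.price | cities.score | cities.id
fin | 9 | 9 | Z3 | 50 | 9 | 50
fin | 9 | 9 | X2 | 5 | 9 | 8
mkt | 2 | 7 | X2 | 7 | 2 | 7
mkt | 2 | 7 | Y2 | 20 | 2 | 1
After GROUP BY (2 rows):
stock.score | sum_id
9 | 58
2 | 8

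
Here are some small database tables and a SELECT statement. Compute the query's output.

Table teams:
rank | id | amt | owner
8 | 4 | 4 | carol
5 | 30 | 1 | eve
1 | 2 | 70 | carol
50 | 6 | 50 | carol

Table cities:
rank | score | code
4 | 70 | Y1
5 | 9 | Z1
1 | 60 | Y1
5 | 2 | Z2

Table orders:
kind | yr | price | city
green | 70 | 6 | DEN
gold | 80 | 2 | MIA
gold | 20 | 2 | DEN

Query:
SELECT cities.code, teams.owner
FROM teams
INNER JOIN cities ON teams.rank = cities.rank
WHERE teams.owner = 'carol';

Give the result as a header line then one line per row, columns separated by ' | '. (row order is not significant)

== RESULT ==
cities.code | teams.owner
Y1 | carol

Derivation:
After JOIN cities (3 rows):
teams.rank | teams.id | teams.amt | teams.owner | cities.rank | cities.score | cities.code
5 | 30 | 1 | eve | 5 | 9 | Z1
5 | 30 | 1 | eve | 5 | 2 | Z2
1 | 2 | 70 | carol | 1 | 60 | Y1
After WHERE (1 rows):
teams.rank | teams.id | teams.amt | teams.owner | cities.rank | cities.score | cities.code
1 | 2 | 70 | carol | 1 | 60 | Y1
After SELECT (1 rows):
cities.code | teams.owner
Y1 | carol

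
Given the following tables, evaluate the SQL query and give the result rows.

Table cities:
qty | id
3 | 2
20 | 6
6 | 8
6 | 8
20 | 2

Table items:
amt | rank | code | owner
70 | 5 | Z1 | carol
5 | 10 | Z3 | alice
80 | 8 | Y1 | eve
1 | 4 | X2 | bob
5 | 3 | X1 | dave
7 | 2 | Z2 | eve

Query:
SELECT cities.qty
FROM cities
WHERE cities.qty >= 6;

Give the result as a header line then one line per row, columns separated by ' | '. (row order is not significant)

== RESULT ==
cities.qty
20
6
6
20

Derivation:
After WHERE (4 rows):
cities.qty | cities.id
20 | 6
6 | 8
6 | 8
20 | 2
After SELECT (4 rows):
cities.qty
20
6
6
20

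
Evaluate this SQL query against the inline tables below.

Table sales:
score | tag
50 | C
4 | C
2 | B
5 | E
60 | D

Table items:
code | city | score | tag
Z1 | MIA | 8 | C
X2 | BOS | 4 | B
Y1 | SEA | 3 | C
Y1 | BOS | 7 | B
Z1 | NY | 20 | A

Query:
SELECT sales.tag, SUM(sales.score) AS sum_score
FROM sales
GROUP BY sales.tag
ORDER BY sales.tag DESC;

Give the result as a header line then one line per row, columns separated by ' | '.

After GROUP BY (4 rows):
sales.tag | sum_score
C | 54
B | 2
E | 5
D | 60
After ORDER BY (4 rows):
sales.tag | sum_score
E | 5
D | 60
C | 54
B | 2

== RESULT ==
sales.tag | sum_score
E | 5
D | 60
C | 54
B | 2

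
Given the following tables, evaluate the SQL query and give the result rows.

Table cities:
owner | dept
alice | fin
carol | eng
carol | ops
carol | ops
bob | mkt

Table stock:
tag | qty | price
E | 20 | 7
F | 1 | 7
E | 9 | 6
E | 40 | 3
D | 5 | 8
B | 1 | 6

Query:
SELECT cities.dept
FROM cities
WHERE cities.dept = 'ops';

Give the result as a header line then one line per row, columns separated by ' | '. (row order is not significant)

== RESULT ==
cities.dept
ops
ops

Derivation:
After WHERE (2 rows):
cities.owner | cities.dept
carol | ops
carol | ops
After SELECT (2 rows):
cities.dept
ops
ops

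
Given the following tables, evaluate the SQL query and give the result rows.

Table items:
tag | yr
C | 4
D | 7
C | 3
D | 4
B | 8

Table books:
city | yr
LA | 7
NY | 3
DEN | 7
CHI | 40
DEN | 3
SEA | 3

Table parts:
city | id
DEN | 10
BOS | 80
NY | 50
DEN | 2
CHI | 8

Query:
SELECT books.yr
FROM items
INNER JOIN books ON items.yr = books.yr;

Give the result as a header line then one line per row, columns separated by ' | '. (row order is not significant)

After JOIN books (5 rows):
items.tag | items.yr | books.city | books.yr
D | 7 | LA | 7
D | 7 | DEN | 7
C | 3 | NY | 3
C | 3 | DEN | 3
C | 3 | SEA | 3
After SELECT (5 rows):
books.yr
7
7
3
3
3

== RESULT ==
books.yr
7
7
3
3
3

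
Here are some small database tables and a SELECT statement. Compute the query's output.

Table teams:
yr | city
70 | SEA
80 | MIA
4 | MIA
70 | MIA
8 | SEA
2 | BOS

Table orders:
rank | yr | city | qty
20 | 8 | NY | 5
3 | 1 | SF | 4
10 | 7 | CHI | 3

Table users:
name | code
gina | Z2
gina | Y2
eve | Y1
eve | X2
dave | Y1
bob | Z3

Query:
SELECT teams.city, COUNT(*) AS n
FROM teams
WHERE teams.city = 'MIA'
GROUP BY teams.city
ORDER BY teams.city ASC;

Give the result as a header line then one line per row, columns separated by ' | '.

== RESULT ==
teams.city | n
MIA | 3

Derivation:
After WHERE (3 rows):
teams.yr | teams.city
80 | MIA
4 | MIA
70 | MIA
After GROUP BY (1 rows):
teams.city | n
MIA | 3
After ORDER BY (1 rows):
teams.city | n
MIA | 3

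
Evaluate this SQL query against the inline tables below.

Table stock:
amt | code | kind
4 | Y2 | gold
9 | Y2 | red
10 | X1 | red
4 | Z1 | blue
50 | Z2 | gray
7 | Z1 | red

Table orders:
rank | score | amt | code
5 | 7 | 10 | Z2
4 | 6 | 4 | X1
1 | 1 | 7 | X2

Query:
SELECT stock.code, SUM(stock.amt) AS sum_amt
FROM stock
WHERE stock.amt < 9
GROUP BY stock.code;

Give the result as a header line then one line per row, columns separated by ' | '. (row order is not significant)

== RESULT ==
stock.code | sum_amt
Y2 | 4
Z1 | 11

Derivation:
After WHERE (3 rows):
stock.amt | stock.code | stock.kind
4 | Y2 | gold
4 | Z1 | blue
7 | Z1 | red
After GROUP BY (2 rows):
stock.code | sum_amt
Y2 | 4
Z1 | 11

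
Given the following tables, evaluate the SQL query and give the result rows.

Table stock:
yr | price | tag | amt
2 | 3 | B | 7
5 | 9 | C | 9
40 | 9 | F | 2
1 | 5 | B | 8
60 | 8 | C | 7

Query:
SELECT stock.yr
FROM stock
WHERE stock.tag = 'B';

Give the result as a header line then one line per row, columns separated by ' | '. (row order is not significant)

== RESULT ==
stock.yr
2
1

Derivation:
After WHERE (2 rows):
stock.yr | stock.price | stock.tag | stock.amt
2 | 3 | B | 7
1 | 5 | B | 8
After SELECT (2 rows):
stock.yr
2
1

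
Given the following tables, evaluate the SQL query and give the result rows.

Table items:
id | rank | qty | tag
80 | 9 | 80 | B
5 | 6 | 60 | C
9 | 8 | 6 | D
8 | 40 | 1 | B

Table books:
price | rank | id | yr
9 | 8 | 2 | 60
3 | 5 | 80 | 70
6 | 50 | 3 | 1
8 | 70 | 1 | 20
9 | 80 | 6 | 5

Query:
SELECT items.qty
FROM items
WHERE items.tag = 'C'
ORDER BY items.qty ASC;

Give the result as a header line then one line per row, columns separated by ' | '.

== RESULT ==
items.qty
60

Derivation:
After WHERE (1 rows):
items.id | items.rank | items.qty | items.tag
5 | 6 | 60 | C
After SELECT (1 rows):
items.qty
60
After ORDER BY (1 rows):
items.qty
60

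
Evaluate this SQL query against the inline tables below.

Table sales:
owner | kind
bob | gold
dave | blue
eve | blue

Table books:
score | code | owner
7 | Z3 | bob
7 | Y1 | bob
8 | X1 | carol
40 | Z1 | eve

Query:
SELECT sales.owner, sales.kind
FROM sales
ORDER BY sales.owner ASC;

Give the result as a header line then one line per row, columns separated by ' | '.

== RESULT ==
sales.owner | sales.kind
bob | gold
dave | blue
eve | blue

Derivation:
After SELECT (3 rows):
sales.owner | sales.kind
bob | gold
dave | blue
eve | blue
After ORDER BY (3 rows):
sales.owner | sales.kind
bob | gold
dave | blue
eve | blue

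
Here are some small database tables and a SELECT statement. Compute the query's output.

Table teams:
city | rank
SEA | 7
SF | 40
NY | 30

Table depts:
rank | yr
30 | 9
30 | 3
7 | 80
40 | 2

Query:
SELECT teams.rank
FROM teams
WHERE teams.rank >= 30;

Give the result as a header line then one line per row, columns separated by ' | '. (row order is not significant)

After WHERE (2 rows):
teams.city | teams.rank
SF | 40
NY | 30
After SELECT (2 rows):
teams.rank
40
30

== RESULT ==
teams.rank
40
30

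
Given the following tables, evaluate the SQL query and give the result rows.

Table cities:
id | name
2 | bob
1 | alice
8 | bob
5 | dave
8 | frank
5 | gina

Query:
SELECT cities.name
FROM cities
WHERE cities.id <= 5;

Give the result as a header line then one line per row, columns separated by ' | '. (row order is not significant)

== RESULT ==
cities.name
bob
alice
dave
gina

Derivation:
After WHERE (4 rows):
cities.id | cities.name
2 | bob
1 | alice
5 | dave
5 | gina
After SELECT (4 rows):
cities.name
bob
alice
dave
gina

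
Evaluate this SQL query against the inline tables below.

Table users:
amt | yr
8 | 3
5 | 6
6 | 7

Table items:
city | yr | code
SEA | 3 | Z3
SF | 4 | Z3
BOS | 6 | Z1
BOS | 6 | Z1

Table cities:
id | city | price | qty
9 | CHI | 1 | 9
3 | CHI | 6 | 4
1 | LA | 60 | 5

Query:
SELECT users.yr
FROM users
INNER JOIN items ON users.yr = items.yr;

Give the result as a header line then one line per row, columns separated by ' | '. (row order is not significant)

After JOIN items (3 rows):
users.amt | users.yr | items.city | items.yr | items.code
8 | 3 | SEA | 3 | Z3
5 | 6 | BOS | 6 | Z1
5 | 6 | BOS | 6 | Z1
After SELECT (3 rows):
users.yr
3
6
6

== RESULT ==
users.yr
3
6
6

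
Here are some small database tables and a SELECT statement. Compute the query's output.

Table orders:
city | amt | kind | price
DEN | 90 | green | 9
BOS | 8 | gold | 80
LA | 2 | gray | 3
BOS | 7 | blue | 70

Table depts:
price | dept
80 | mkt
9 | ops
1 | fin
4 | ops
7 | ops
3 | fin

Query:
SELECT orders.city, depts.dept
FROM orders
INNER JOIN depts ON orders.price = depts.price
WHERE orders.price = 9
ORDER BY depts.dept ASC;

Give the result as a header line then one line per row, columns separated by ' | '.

== RESULT ==
orders.city | depts.dept
DEN | ops

Derivation:
After JOIN depts (3 rows):
orders.city | orders.amt | orders.kind | orders.price | depts.price | depts.dept
DEN | 90 | green | 9 | 9 | ops
BOS | 8 | gold | 80 | 80 | mkt
LA | 2 | gray | 3 | 3 | fin
After WHERE (1 rows):
orders.city | orders.amt | orders.kind | orders.price | depts.price | depts.dept
DEN | 90 | green | 9 | 9 | ops
After SELECT (1 rows):
orders.city | depts.dept
DEN | ops
After ORDER BY (1 rows):
orders.city | depts.dept
DEN | ops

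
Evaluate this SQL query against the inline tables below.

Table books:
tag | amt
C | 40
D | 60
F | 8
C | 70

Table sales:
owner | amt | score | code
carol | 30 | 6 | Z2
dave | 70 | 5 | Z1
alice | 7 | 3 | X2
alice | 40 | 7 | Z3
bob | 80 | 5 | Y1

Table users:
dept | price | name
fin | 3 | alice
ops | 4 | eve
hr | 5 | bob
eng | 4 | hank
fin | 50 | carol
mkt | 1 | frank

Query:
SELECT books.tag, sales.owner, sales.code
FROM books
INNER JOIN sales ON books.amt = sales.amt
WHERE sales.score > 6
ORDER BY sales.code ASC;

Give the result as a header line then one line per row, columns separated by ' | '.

After JOIN sales (2 rows):
books.tag | books.amt | sales.owner | sales.amt | sales.score | sales.code
C | 40 | alice | 40 | 7 | Z3
C | 70 | dave | 70 | 5 | Z1
After WHERE (1 rows):
books.tag | books.amt | sales.owner | sales.amt | sales.score | sales.code
C | 40 | alice | 40 | 7 | Z3
After SELECT (1 rows):
books.tag | sales.owner | sales.code
C | alice | Z3
After ORDER BY (1 rows):
books.tag | sales.owner | sales.code
C | alice | Z3

== RESULT ==
books.tag | sales.owner | sales.code
C | alice | Z3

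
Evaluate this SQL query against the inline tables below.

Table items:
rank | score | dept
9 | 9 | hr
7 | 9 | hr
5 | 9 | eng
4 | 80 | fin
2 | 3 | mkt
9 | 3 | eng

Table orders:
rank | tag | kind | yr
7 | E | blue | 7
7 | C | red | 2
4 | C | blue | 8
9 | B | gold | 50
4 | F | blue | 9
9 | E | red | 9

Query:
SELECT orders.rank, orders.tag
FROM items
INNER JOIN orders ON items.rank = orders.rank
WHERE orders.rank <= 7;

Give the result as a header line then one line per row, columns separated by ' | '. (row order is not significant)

After JOIN orders (8 rows):
items.rank | items.score | items.dept | orders.rank | orders.tag | orders.kind | orders.yr
9 | 9 | hr | 9 | B | gold | 50
9 | 9 | hr | 9 | E | red | 9
7 | 9 | hr | 7 | E | blue | 7
7 | 9 | hr | 7 | C | red | 2
4 | 80 | fin | 4 | C | blue | 8
4 | 80 | fin | 4 | F | blue | 9
9 | 3 | eng | 9 | B | gold | 50
9 | 3 | eng | 9 | E | red | 9
After WHERE (4 rows):
items.rank | items.score | items.dept | orders.rank | orders.tag | orders.kind | orders.yr
7 | 9 | hr | 7 | E | blue | 7
7 | 9 | hr | 7 | C | red | 2
4 | 80 | fin | 4 | C | blue | 8
4 | 80 | fin | 4 | F | blue | 9
After SELECT (4 rows):
orders.rank | orders.tag
7 | E
7 | C
4 | C
4 | F

== RESULT ==
orders.rank | orders.tag
7 | E
7 | C
4 | C
4 | F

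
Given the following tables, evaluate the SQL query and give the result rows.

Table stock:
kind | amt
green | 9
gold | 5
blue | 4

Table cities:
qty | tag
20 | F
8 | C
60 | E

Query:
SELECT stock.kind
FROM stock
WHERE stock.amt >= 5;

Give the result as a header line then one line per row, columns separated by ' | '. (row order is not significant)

== RESULT ==
stock.kind
green
gold

Derivation:
After WHERE (2 rows):
stock.kind | stock.amt
green | 9
gold | 5
After SELECT (2 rows):
stock.kind
green
gold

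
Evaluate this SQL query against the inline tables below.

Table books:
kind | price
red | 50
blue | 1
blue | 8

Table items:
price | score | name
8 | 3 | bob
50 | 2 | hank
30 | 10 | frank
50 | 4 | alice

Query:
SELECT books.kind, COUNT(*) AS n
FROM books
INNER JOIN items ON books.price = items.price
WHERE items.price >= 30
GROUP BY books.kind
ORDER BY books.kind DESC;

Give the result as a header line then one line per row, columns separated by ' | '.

After JOIN items (3 rows):
books.kind | books.price | items.price | items.score | items.name
red | 50 | 50 | 2 | hank
red | 50 | 50 | 4 | alice
blue | 8 | 8 | 3 | bob
After WHERE (2 rows):
books.kind | books.price | items.price | items.score | items.name
red | 50 | 50 | 2 | hank
red | 50 | 50 | 4 | alice
After GROUP BY (1 rows):
books.kind | n
red | 2
After ORDER BY (1 rows):
books.kind | n
red | 2

== RESULT ==
books.kind | n
red | 2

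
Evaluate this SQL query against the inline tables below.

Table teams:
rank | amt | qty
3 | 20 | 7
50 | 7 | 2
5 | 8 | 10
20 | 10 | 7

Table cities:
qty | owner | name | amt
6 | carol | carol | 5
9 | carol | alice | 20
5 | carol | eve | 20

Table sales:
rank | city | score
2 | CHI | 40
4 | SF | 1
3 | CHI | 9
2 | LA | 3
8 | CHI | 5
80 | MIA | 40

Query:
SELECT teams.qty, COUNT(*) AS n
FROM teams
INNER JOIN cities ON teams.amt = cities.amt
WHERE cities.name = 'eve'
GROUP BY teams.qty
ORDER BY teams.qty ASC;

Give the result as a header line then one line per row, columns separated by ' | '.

== RESULT ==
teams.qty | n
7 | 1

Derivation:
After JOIN cities (2 rows):
teams.rank | teams.amt | teams.qty | cities.qty | cities.owner | cities.name | cities.amt
3 | 20 | 7 | 9 | carol | alice | 20
3 | 20 | 7 | 5 | carol | eve | 20
After WHERE (1 rows):
teams.rank | teams.amt | teams.qty | cities.qty | cities.owner | cities.name | cities.amt
3 | 20 | 7 | 5 | carol | eve | 20
After GROUP BY (1 rows):
teams.qty | n
7 | 1
After ORDER BY (1 rows):
teams.qty | n
7 | 1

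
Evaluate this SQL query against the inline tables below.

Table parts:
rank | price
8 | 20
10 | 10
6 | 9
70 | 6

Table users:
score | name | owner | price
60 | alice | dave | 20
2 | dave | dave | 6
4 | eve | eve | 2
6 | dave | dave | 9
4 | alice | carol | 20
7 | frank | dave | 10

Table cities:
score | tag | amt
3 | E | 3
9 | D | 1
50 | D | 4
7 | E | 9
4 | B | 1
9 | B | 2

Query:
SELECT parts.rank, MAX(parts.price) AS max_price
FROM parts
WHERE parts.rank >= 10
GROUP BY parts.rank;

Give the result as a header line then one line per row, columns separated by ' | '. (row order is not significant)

After WHERE (2 rows):
parts.rank | parts.price
10 | 10
70 | 6
After GROUP BY (2 rows):
parts.rank | max_price
10 | 10
70 | 6

== RESULT ==
parts.rank | max_price
10 | 10
70 | 6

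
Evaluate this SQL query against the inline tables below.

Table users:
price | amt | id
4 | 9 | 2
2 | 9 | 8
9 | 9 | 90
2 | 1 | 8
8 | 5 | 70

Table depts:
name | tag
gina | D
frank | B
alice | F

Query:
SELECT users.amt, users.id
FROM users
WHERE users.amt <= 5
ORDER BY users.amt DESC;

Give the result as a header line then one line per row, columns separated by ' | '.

After WHERE (2 rows):
users.price | users.amt | users.id
2 | 1 | 8
8 | 5 | 70
After SELECT (2 rows):
users.amt | users.id
1 | 8
5 | 70
After ORDER BY (2 rows):
users.amt | users.id
5 | 70
1 | 8

== RESULT ==
users.amt | users.id
5 | 70
1 | 8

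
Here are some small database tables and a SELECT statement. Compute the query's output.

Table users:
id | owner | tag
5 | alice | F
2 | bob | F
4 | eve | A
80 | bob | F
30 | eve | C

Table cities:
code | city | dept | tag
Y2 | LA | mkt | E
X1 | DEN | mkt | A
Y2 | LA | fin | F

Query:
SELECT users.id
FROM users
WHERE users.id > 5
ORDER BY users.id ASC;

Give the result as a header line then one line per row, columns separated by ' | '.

== RESULT ==
users.id
30
80

Derivation:
After WHERE (2 rows):
users.id | users.owner | users.tag
80 | bob | F
30 | eve | C
After SELECT (2 rows):
users.id
80
30
After ORDER BY (2 rows):
users.id
30
80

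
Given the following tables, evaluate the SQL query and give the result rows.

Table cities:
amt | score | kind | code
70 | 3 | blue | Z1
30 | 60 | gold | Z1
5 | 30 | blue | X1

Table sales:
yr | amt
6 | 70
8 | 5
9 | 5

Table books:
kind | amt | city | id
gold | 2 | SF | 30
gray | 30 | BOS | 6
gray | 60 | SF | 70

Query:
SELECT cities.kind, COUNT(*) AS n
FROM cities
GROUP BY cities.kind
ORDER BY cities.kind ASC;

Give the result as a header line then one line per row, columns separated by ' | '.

After GROUP BY (2 rows):
cities.kind | n
blue | 2
gold | 1
After ORDER BY (2 rows):
cities.kind | n
blue | 2
gold | 1

== RESULT ==
cities.kind | n
blue | 2
gold | 1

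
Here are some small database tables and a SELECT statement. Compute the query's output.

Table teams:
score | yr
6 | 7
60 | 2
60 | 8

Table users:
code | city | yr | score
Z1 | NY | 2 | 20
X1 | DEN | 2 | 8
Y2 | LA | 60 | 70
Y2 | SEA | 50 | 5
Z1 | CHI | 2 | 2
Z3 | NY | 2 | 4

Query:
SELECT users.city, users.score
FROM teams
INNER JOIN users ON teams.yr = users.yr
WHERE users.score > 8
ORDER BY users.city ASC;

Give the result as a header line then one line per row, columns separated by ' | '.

After JOIN users (4 rows):
teams.score | teams.yr | users.code | users.city | users.yr | users.score
60 | 2 | Z1 | NY | 2 | 20
60 | 2 | X1 | DEN | 2 | 8
60 | 2 | Z1 | CHI | 2 | 2
60 | 2 | Z3 | NY | 2 | 4
After WHERE (1 rows):
teams.score | teams.yr | users.code | users.city | users.yr | users.score
60 | 2 | Z1 | NY | 2 | 20
After SELECT (1 rows):
users.city | users.score
NY | 20
After ORDER BY (1 rows):
users.city | users.score
NY | 20

== RESULT ==
users.city | users.score
NY | 20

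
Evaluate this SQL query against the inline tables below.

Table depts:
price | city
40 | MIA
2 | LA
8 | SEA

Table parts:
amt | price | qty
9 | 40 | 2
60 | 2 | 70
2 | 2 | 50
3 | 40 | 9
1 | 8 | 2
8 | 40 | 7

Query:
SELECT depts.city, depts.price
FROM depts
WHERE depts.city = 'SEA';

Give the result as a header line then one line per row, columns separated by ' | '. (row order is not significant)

== RESULT ==
depts.city | depts.price
SEA | 8

Derivation:
After WHERE (1 rows):
depts.price | depts.city
8 | SEA
After SELECT (1 rows):
depts.city | depts.price
SEA | 8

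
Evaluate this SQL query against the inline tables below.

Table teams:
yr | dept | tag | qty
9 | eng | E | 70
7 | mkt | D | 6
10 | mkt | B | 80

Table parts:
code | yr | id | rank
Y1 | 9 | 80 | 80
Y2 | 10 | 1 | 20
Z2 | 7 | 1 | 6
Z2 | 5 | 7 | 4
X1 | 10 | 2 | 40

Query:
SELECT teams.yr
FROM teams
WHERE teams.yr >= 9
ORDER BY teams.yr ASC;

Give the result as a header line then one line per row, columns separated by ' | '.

== RESULT ==
teams.yr
9
10

Derivation:
After WHERE (2 rows):
teams.yr | teams.dept | teams.tag | teams.qty
9 | eng | E | 70
10 | mkt | B | 80
After SELECT (2 rows):
teams.yr
9
10
After ORDER BY (2 rows):
teams.yr
9
10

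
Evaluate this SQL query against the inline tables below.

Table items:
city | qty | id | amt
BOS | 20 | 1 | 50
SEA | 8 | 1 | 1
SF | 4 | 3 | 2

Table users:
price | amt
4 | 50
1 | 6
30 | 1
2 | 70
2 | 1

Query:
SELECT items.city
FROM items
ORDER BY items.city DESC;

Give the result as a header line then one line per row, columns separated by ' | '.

== RESULT ==
items.city
SF
SEA
BOS

Derivation:
After SELECT (3 rows):
items.city
BOS
SEA
SF
After ORDER BY (3 rows):
items.city
SF
SEA
BOS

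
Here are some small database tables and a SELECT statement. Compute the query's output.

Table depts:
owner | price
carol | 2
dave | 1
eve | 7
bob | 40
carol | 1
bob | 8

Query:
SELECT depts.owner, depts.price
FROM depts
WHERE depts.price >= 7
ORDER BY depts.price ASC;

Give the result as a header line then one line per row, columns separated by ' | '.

== RESULT ==
depts.owner | depts.price
eve | 7
bob | 8
bob | 40

Derivation:
After WHERE (3 rows):
depts.owner | depts.price
eve | 7
bob | 40
bob | 8
After SELECT (3 rows):
depts.owner | depts.price
eve | 7
bob | 40
bob | 8
After ORDER BY (3 rows):
depts.owner | depts.price
eve | 7
bob | 8
bob | 40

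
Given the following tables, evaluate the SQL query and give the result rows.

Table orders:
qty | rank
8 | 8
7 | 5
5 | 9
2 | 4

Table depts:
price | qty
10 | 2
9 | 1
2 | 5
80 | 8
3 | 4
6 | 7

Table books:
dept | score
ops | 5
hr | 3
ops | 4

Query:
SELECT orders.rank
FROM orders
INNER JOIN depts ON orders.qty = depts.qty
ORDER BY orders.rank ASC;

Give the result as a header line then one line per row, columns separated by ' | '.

== RESULT ==
orders.rank
4
5
8
9

Derivation:
After JOIN depts (4 rows):
orders.qty | orders.rank | depts.price | depts.qty
8 | 8 | 80 | 8
7 | 5 | 6 | 7
5 | 9 | 2 | 5
2 | 4 | 10 | 2
After SELECT (4 rows):
orders.rank
8
5
9
4
After ORDER BY (4 rows):
orders.rank
4
5
8
9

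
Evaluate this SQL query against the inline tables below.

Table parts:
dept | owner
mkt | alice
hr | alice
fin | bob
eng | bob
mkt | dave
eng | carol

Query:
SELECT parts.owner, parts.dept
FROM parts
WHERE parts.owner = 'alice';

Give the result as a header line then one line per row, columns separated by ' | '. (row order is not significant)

After WHERE (2 rows):
parts.dept | parts.owner
mkt | alice
hr | alice
After SELECT (2 rows):
parts.owner | parts.dept
alice | mkt
alice | hr

== RESULT ==
parts.owner | parts.dept
alice | mkt
alice | hr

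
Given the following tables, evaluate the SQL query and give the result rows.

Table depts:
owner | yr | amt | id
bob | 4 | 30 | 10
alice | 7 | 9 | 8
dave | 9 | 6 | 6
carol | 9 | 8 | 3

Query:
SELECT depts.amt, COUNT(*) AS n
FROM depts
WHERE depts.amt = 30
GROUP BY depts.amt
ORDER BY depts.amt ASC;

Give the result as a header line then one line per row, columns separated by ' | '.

== RESULT ==
depts.amt | n
30 | 1

Derivation:
After WHERE (1 rows):
depts.owner | depts.yr | depts.amt | depts.id
bob | 4 | 30 | 10
After GROUP BY (1 rows):
depts.amt | n
30 | 1
After ORDER BY (1 rows):
depts.amt | n
30 | 1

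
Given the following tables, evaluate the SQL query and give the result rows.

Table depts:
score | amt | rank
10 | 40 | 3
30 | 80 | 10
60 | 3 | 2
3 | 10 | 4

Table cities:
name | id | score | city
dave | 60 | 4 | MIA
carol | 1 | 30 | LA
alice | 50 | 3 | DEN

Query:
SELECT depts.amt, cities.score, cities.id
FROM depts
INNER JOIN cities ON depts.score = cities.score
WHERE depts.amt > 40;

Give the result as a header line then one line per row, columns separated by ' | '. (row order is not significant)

After JOIN cities (2 rows):
depts.score | depts.amt | depts.rank | cities.name | cities.id | cities.score | cities.city
30 | 80 | 10 | carol | 1 | 30 | LA
3 | 10 | 4 | alice | 50 | 3 | DEN
After WHERE (1 rows):
depts.score | depts.amt | depts.rank | cities.name | cities.id | cities.score | cities.city
30 | 80 | 10 | carol | 1 | 30 | LA
After SELECT (1 rows):
depts.amt | cities.score | cities.id
80 | 30 | 1

== RESULT ==
depts.amt | cities.score | cities.id
80 | 30 | 1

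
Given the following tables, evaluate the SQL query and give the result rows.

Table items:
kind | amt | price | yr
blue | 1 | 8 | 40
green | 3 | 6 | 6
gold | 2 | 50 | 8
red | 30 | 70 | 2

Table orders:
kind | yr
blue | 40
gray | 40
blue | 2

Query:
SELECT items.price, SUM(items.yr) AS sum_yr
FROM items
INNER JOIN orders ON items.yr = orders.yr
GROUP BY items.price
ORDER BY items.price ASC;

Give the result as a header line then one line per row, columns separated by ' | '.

== RESULT ==
items.price | sum_yr
8 | 80
70 | 2

Derivation:
After JOIN orders (3 rows):
items.kind | items.amt | items.price | items.yr | orders.kind | orders.yr
blue | 1 | 8 | 40 | blue | 40
blue | 1 | 8 | 40 | gray | 40
red | 30 | 70 | 2 | blue | 2
After GROUP BY (2 rows):
items.price | sum_yr
8 | 80
70 | 2
After ORDER BY (2 rows):
items.price | sum_yr
8 | 80
70 | 2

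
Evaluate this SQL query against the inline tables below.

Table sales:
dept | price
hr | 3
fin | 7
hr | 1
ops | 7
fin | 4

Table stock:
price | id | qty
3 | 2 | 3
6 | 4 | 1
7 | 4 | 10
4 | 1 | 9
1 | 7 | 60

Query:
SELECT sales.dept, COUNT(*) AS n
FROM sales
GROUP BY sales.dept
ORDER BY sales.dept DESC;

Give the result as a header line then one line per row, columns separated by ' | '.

== RESULT ==
sales.dept | n
ops | 1
hr | 2
fin | 2

Derivation:
After GROUP BY (3 rows):
sales.dept | n
hr | 2
fin | 2
ops | 1
After ORDER BY (3 rows):
sales.dept | n
ops | 1
hr | 2
fin | 2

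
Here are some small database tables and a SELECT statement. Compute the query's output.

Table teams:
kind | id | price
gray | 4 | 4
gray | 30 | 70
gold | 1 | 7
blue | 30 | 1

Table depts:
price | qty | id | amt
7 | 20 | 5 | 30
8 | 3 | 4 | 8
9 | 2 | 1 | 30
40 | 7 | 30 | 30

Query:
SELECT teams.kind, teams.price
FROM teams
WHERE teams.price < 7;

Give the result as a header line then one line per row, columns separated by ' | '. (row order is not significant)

== RESULT ==
teams.kind | teams.price
gray | 4
blue | 1

Derivation:
After WHERE (2 rows):
teams.kind | teams.id | teams.price
gray | 4 | 4
blue | 30 | 1
After SELECT (2 rows):
teams.kind | teams.price
gray | 4
blue | 1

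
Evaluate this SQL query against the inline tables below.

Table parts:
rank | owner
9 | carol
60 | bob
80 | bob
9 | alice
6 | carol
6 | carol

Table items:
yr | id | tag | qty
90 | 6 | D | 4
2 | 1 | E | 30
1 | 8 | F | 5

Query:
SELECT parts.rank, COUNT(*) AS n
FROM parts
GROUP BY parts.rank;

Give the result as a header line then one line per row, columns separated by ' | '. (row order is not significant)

After GROUP BY (4 rows):
parts.rank | n
9 | 2
60 | 1
80 | 1
6 | 2

== RESULT ==
parts.rank | n
9 | 2
60 | 1
80 | 1
6 | 2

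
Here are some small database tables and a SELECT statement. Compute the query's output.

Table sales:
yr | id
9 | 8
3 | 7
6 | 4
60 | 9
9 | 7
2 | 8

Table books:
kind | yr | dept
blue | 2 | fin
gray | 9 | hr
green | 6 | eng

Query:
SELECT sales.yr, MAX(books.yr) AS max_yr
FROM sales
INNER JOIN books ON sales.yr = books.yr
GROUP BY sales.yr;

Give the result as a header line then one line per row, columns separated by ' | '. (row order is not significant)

After JOIN books (4 rows):
sales.yr | sales.id | books.kind | books.yr | books.dept
9 | 8 | gray | 9 | hr
6 | 4 | green | 6 | eng
9 | 7 | gray | 9 | hr
2 | 8 | blue | 2 | fin
After GROUP BY (3 rows):
sales.yr | max_yr
9 | 9
6 | 6
2 | 2

== RESULT ==
sales.yr | max_yr
9 | 9
6 | 6
2 | 2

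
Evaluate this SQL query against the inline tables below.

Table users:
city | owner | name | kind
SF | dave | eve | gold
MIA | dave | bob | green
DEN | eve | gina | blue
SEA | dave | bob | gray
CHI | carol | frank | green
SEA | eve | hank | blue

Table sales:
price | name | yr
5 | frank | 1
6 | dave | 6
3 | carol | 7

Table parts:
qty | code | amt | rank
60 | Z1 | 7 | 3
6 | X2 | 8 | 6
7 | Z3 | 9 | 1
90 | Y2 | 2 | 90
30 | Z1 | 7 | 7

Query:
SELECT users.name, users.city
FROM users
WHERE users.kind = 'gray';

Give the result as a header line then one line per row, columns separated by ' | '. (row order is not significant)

== RESULT ==
users.name | users.city
bob | SEA

Derivation:
After WHERE (1 rows):
users.city | users.owner | users.name | users.kind
SEA | dave | bob | gray
After SELECT (1 rows):
users.name | users.city
bob | SEA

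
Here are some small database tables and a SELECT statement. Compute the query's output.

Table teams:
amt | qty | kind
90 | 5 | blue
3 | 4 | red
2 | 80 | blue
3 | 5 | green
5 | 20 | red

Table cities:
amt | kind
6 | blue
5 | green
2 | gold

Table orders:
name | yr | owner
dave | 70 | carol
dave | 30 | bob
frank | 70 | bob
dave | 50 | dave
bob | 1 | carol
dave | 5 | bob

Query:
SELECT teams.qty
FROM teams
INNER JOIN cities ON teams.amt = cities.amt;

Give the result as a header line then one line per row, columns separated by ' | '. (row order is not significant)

== RESULT ==
teams.qty
80
20

Derivation:
After JOIN cities (2 rows):
teams.amt | teams.qty | teams.kind | cities.amt | cities.kind
2 | 80 | blue | 2 | gold
5 | 20 | red | 5 | green
After SELECT (2 rows):
teams.qty
80
20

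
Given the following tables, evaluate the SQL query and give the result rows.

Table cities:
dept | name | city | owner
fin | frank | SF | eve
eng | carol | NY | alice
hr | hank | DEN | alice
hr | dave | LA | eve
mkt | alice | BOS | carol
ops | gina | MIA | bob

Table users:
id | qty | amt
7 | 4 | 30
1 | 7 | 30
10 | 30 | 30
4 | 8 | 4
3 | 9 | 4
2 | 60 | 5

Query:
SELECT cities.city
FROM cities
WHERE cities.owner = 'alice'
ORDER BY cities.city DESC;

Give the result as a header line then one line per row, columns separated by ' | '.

After WHERE (2 rows):
cities.dept | cities.name | cities.city | cities.owner
eng | carol | NY | alice
hr | hank | DEN | alice
After SELECT (2 rows):
cities.city
NY
DEN
After ORDER BY (2 rows):
cities.city
NY
DEN

== RESULT ==
cities.city
NY
DEN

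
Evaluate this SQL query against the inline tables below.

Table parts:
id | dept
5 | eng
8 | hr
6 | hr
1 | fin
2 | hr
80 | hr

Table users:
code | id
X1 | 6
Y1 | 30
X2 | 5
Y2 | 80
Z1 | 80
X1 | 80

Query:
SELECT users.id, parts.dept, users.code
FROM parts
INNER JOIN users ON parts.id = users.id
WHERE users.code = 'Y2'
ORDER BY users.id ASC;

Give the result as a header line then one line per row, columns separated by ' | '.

== RESULT ==
users.id | parts.dept | users.code
80 | hr | Y2

Derivation:
After JOIN users (5 rows):
parts.id | parts.dept | users.code | users.id
5 | eng | X2 | 5
6 | hr | X1 | 6
80 | hr | Y2 | 80
80 | hr | Z1 | 80
80 | hr | X1 | 80
After WHERE (1 rows):
parts.id | parts.dept | users.code | users.id
80 | hr | Y2 | 80
After SELECT (1 rows):
users.id | parts.dept | users.code
80 | hr | Y2
After ORDER BY (1 rows):
users.id | parts.dept | users.code
80 | hr | Y2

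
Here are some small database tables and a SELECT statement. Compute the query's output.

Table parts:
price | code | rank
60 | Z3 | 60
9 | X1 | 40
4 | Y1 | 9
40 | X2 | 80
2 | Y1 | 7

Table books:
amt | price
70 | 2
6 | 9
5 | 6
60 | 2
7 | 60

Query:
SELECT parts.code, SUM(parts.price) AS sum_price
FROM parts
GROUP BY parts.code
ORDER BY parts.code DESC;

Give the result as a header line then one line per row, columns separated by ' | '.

After GROUP BY (4 rows):
parts.code | sum_price
Z3 | 60
X1 | 9
Y1 | 6
X2 | 40
After ORDER BY (4 rows):
parts.code | sum_price
Z3 | 60
Y1 | 6
X2 | 40
X1 | 9

== RESULT ==
parts.code | sum_price
Z3 | 60
Y1 | 6
X2 | 40
X1 | 9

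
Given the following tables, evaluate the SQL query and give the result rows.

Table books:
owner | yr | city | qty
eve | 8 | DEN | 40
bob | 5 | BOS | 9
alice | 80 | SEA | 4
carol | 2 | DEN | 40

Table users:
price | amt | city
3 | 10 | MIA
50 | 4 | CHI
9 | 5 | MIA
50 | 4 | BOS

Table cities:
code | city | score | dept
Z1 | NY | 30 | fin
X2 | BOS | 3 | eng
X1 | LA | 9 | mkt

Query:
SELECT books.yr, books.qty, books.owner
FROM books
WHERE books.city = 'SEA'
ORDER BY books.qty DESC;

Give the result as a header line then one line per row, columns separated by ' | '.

== RESULT ==
books.yr | books.qty | books.owner
80 | 4 | alice

Derivation:
After WHERE (1 rows):
books.owner | books.yr | books.city | books.qty
alice | 80 | SEA | 4
After SELECT (1 rows):
books.yr | books.qty | books.owner
80 | 4 | alice
After ORDER BY (1 rows):
books.yr | books.qty | books.owner
80 | 4 | alice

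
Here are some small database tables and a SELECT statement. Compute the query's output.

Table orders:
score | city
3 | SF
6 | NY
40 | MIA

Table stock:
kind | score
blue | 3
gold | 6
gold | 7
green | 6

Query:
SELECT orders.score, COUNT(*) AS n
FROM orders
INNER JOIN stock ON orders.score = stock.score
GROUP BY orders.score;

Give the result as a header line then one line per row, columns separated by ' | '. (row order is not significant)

== RESULT ==
orders.score | n
3 | 1
6 | 2

Derivation:
After JOIN stock (3 rows):
orders.score | orders.city | stock.kind | stock.score
3 | SF | blue | 3
6 | NY | gold | 6
6 | NY | green | 6
After GROUP BY (2 rows):
orders.score | n
3 | 1
6 | 2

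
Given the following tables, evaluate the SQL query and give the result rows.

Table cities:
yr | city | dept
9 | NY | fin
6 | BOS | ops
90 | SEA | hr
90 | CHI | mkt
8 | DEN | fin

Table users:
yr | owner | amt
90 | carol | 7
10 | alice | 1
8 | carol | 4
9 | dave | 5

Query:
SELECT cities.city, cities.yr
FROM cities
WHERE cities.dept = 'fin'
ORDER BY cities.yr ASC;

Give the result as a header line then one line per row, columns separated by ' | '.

After WHERE (2 rows):
cities.yr | cities.city | cities.dept
9 | NY | fin
8 | DEN | fin
After SELECT (2 rows):
cities.city | cities.yr
NY | 9
DEN | 8
After ORDER BY (2 rows):
cities.city | cities.yr
DEN | 8
NY | 9

== RESULT ==
cities.city | cities.yr
DEN | 8
NY | 9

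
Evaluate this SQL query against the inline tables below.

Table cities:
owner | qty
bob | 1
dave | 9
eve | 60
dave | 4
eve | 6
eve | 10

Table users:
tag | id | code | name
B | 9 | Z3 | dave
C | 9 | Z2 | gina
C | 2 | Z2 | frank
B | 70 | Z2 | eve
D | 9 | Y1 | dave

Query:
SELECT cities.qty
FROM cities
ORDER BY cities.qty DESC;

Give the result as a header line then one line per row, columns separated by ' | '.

After SELECT (6 rows):
cities.qty
1
9
60
4
6
10
After ORDER BY (6 rows):
cities.qty
60
10
9
6
4
1

== RESULT ==
cities.qty
60
10
9
6
4
1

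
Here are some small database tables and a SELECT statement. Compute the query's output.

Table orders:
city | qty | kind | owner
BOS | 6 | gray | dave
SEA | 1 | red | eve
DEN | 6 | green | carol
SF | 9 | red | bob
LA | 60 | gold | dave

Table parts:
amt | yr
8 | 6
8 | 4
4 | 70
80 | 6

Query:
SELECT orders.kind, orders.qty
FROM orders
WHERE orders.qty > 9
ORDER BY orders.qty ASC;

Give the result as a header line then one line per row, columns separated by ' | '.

== RESULT ==
orders.kind | orders.qty
gold | 60

Derivation:
After WHERE (1 rows):
orders.city | orders.qty | orders.kind | orders.owner
LA | 60 | gold | dave
After SELECT (1 rows):
orders.kind | orders.qty
gold | 60
After ORDER BY (1 rows):
orders.kind | orders.qty
gold | 60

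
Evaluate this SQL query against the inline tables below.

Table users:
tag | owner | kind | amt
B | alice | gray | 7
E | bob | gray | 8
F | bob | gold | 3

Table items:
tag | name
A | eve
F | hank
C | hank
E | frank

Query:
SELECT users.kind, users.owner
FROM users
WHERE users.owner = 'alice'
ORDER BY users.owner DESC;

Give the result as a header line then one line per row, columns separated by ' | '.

== RESULT ==
users.kind | users.owner
gray | alice

Derivation:
After WHERE (1 rows):
users.tag | users.owner | users.kind | users.amt
B | alice | gray | 7
After SELECT (1 rows):
users.kind | users.owner
gray | alice
After ORDER BY (1 rows):
users.kind | users.owner
gray | alice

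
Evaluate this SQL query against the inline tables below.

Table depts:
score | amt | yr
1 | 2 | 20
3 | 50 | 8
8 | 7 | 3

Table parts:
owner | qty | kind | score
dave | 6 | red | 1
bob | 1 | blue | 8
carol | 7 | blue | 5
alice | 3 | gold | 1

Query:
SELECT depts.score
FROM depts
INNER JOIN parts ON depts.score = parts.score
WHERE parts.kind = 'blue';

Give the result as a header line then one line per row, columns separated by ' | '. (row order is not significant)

== RESULT ==
depts.score
8

Derivation:
After JOIN parts (3 rows):
depts.score | depts.amt | depts.yr | parts.owner | parts.qty | parts.kind | parts.score
1 | 2 | 20 | dave | 6 | red | 1
1 | 2 | 20 | alice | 3 | gold | 1
8 | 7 | 3 | bob | 1 | blue | 8
After WHERE (1 rows):
depts.score | depts.amt | depts.yr | parts.owner | parts.qty | parts.kind | parts.score
8 | 7 | 3 | bob | 1 | blue | 8
After SELECT (1 rows):
depts.score
8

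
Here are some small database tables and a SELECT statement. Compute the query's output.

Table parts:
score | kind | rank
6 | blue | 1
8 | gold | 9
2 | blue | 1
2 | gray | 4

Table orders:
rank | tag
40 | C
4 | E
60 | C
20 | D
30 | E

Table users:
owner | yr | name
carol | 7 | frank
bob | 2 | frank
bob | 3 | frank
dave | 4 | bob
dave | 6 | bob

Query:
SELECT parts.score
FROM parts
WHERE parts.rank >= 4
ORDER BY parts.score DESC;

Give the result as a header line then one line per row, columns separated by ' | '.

== RESULT ==
parts.score
8
2

Derivation:
After WHERE (2 rows):
parts.score | parts.kind | parts.rank
8 | gold | 9
2 | gray | 4
After SELECT (2 rows):
parts.score
8
2
After ORDER BY (2 rows):
parts.score
8
2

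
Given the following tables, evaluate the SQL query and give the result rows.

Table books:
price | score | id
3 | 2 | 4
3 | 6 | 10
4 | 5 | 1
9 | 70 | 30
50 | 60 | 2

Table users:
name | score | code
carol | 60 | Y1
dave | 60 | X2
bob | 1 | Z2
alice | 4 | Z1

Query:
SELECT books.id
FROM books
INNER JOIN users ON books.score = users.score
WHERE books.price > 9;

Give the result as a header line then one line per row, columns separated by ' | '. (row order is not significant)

== RESULT ==
books.id
2
2

Derivation:
After JOIN users (2 rows):
books.price | books.score | books.id | users.name | users.score | users.code
50 | 60 | 2 | carol | 60 | Y1
50 | 60 | 2 | dave | 60 | X2
After WHERE (2 rows):
books.price | books.score | books.id | users.name | users.score | users.code
50 | 60 | 2 | carol | 60 | Y1
50 | 60 | 2 | dave | 60 | X2
After SELECT (2 rows):
books.id
2
2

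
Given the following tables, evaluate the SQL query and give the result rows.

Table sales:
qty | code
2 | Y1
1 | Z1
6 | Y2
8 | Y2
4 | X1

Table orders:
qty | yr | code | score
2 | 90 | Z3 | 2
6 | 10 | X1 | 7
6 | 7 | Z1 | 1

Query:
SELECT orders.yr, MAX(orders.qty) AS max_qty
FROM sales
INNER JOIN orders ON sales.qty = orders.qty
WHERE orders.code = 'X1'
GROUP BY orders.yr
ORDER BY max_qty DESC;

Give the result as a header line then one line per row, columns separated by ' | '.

After JOIN orders (3 rows):
sales.qty | sales.code | orders.qty | orders.yr | orders.code | orders.score
2 | Y1 | 2 | 90 | Z3 | 2
6 | Y2 | 6 | 10 | X1 | 7
6 | Y2 | 6 | 7 | Z1 | 1
After WHERE (1 rows):
sales.qty | sales.code | orders.qty | orders.yr | orders.code | orders.score
6 | Y2 | 6 | 10 | X1 | 7
After GROUP BY (1 rows):
orders.yr | max_qty
10 | 6
After ORDER BY (1 rows):
orders.yr | max_qty
10 | 6

== RESULT ==
orders.yr | max_qty
10 | 6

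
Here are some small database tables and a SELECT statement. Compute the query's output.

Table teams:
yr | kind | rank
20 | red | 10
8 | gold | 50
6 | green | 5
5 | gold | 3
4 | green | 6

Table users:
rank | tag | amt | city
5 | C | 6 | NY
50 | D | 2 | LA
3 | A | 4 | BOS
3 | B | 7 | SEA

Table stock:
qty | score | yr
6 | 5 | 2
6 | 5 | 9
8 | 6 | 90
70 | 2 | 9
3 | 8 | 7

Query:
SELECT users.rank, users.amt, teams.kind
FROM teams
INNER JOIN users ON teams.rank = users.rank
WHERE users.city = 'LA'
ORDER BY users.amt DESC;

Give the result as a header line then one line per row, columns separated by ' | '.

After JOIN users (4 rows):
teams.yr | teams.kind | teams.rank | users.rank | users.tag | users.amt | users.city
8 | gold | 50 | 50 | D | 2 | LA
6 | green | 5 | 5 | C | 6 | NY
5 | gold | 3 | 3 | A | 4 | BOS
5 | gold | 3 | 3 | B | 7 | SEA
After WHERE (1 rows):
teams.yr | teams.kind | teams.rank | users.rank | users.tag | users.amt | users.city
8 | gold | 50 | 50 | D | 2 | LA
After SELECT (1 rows):
users.rank | users.amt | teams.kind
50 | 2 | gold
After ORDER BY (1 rows):
users.rank | users.amt | teams.kind
50 | 2 | gold

== RESULT ==
users.rank | users.amt | teams.kind
50 | 2 | gold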